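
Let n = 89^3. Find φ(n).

φ(89^3) = 89^2·(89−1) = 7921·88 = 697048.

697048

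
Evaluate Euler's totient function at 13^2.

156

φ(169) = 169 · (1 − 1/13)
       = 169 · 12/13 = 156.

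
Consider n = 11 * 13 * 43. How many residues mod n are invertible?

5040

φ(6149) = 6149 · (1 − 1/11) · (1 − 1/13) · (1 − 1/43)
       = 6149 · 5040/6149 = 5040.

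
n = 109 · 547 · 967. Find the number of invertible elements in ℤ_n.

φ(57655441) = 57655441 · (1 − 1/109) · (1 − 1/547) · (1 − 1/967)
       = 57655441 · 56963088/57655441 = 56963088.

56963088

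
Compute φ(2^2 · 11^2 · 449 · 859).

φ(186674444) = 186674444 · (1 − 1/2) · (1 − 1/11) · (1 − 1/449) · (1 − 1/859)
       = 186674444 · 3843840/8485202 = 84564480.

84564480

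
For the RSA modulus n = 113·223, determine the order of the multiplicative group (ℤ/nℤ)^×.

24864

φ(113) = 113 − 1 = 112.
φ(223) = 223 − 1 = 222.
φ(25199) = 112 × 222 = 24864.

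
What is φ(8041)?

First factor: 8041 = 11 × 17 × 43.
φ(8041) = 8041 · (1 − 1/11) · (1 − 1/17) · (1 − 1/43)
       = 8041 · 6720/8041 = 6720.

6720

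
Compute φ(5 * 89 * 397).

φ(5) = 5 − 1 = 4.
φ(89) = 89 − 1 = 88.
φ(397) = 397 − 1 = 396.
Multiply: 4 · 88 · 396 = 139392.

139392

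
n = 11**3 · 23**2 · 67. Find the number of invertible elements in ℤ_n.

φ(11^3) = 11^3 − 11^2 = 1331 − 121 = 1210.
φ(23^2) = 23^1·(23−1) = 23·22 = 506.
φ(67) = 67 − 1 = 66.
φ(47174633) = 1210 × 506 × 66 = 40409160.

40409160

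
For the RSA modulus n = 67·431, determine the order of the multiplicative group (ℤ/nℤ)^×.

28380

φ(n) = (p − 1)(q − 1) = (67−1)(431−1) = 66·430 = 28380.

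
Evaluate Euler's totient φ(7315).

Factor 7315: 7315 = 5 * 7 * 11 * 19.
φ(5) = 5 − 1 = 4.
φ(7) = 7 − 1 = 6.
φ(11) = 11 − 1 = 10.
φ(19) = 19 − 1 = 18.
Since φ is multiplicative, φ(7315) = 4 · 6 · 10 · 18 = 4320.

4320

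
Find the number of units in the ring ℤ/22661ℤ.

20160

22661 = 17 · 31 · 43.
φ(17) = 17 − 1 = 16.
φ(31) = 31 − 1 = 30.
φ(43) = 43 − 1 = 42.
φ(22661) = 16 × 30 × 42 = 20160.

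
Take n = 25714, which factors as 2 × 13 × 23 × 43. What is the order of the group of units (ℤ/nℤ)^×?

φ(25714) = 25714 · (1 − 1/2) · (1 − 1/13) · (1 − 1/23) · (1 − 1/43)
       = 25714 · 11088/25714 = 11088.

11088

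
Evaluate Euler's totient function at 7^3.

294

φ(343) = 343 · (1 − 1/7)
       = 343 · 6/7 = 294.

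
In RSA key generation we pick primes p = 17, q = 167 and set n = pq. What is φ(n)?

φ(n) = (p − 1)(q − 1) = (17−1)(167−1) = 16·166 = 2656.

2656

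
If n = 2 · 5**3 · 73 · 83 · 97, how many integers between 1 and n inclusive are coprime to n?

φ(2) = 2 − 1 = 1.
φ(5^3) = 5^3 − 5^2 = 125 − 25 = 100.
φ(73) = 73 − 1 = 72.
φ(83) = 83 − 1 = 82.
φ(97) = 97 − 1 = 96.
Since φ is multiplicative, φ(146930750) = 1 · 100 · 72 · 82 · 96 = 56678400.

56678400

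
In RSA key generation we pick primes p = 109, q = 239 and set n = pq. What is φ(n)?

φ(pq) = (p−1)(q−1) = 108 · 238 = 25704.

25704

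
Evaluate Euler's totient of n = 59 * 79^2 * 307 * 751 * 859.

70375203756000

φ(59) = 59 − 1 = 58.
φ(79^2) = 79^2 − 79^1 = 6241 − 79 = 6162.
φ(307) = 307 − 1 = 306.
φ(751) = 751 − 1 = 750.
φ(859) = 859 − 1 = 858.
φ(72925206997397) = 58 × 6162 × 306 × 750 × 858 = 70375203756000.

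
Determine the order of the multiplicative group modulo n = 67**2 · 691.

3051180

φ(3101899) = 3101899 · (1 − 1/67) · (1 − 1/691)
       = 3101899 · 45540/46297 = 3051180.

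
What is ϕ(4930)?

Prime factorization: 4930 = 2 * 5 * 17 * 29.
φ(4930) = 4930 · (1 − 1/2) · (1 − 1/5) · (1 − 1/17) · (1 − 1/29)
       = 4930 · 1792/4930 = 1792.

1792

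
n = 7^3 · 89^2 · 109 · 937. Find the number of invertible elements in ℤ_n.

232766037504

φ(7^3) = 7^3 − 7^2 = 343 − 49 = 294.
φ(89^2) = 89^2 − 89^1 = 7921 − 89 = 7832.
φ(109) = 109 − 1 = 108.
φ(937) = 937 − 1 = 936.
Multiply: 294 · 7832 · 108 · 936 = 232766037504.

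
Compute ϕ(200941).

First factor: 200941 = 13^2 × 29 × 41.
φ(13^2) = 13^2 − 13^1 = 169 − 13 = 156.
φ(29) = 29 − 1 = 28.
φ(41) = 41 − 1 = 40.
Multiply: 156 · 28 · 40 = 174720.

174720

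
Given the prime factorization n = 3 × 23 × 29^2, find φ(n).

35728

φ(58029) = 58029 · (1 − 1/3) · (1 − 1/23) · (1 − 1/29)
       = 58029 · 1232/2001 = 35728.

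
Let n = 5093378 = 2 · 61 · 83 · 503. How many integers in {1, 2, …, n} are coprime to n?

2469840

φ(2) = 2 − 1 = 1.
φ(61) = 61 − 1 = 60.
φ(83) = 83 − 1 = 82.
φ(503) = 503 − 1 = 502.
φ(5093378) = 1 × 60 × 82 × 502 = 2469840.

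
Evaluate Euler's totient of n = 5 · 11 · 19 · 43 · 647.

19535040

φ(29072945) = 29072945 · (1 − 1/5) · (1 − 1/11) · (1 − 1/19) · (1 − 1/43) · (1 − 1/647)
       = 29072945 · 19535040/29072945 = 19535040.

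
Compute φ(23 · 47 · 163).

φ(23) = 23 − 1 = 22.
φ(47) = 47 − 1 = 46.
φ(163) = 163 − 1 = 162.
φ(176203) = 22 × 46 × 162 = 163944.

163944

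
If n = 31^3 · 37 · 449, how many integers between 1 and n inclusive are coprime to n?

464970240

φ(494917883) = 494917883 · (1 − 1/31) · (1 − 1/37) · (1 − 1/449)
       = 494917883 · 483840/515003 = 464970240.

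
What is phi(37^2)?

1332

φ(1369) = 1369 · (1 − 1/37)
       = 1369 · 36/37 = 1332.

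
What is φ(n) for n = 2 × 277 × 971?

267720

φ(537934) = 537934 · (1 − 1/2) · (1 − 1/277) · (1 − 1/971)
       = 537934 · 267720/537934 = 267720.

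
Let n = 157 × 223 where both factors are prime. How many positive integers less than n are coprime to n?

φ(pq) = (p−1)(q−1) = 156 · 222 = 34632.

34632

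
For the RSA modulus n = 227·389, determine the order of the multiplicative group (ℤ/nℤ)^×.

φ(pq) = (p−1)(q−1) = 226 · 388 = 87688.

87688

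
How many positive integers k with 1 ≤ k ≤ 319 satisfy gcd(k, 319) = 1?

Factor 319: 319 = 11 · 29.
φ(319) = 319 · (1 − 1/11) · (1 − 1/29)
       = 319 · 280/319 = 280.

280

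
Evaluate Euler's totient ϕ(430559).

Prime factorization: 430559 = 17 × 19 × 31 × 43.
φ(17) = 17 − 1 = 16.
φ(19) = 19 − 1 = 18.
φ(31) = 31 − 1 = 30.
φ(43) = 43 − 1 = 42.
Since φ is multiplicative, φ(430559) = 16 · 18 · 30 · 42 = 362880.

362880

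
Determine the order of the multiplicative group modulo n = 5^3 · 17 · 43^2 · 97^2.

26907955200

φ(36969137125) = 36969137125 · (1 − 1/5) · (1 − 1/17) · (1 − 1/43) · (1 − 1/97)
       = 36969137125 · 258048/354535 = 26907955200.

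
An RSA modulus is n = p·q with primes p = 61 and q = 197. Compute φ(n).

11760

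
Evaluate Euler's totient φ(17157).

9072

Factor 17157: 17157 = 3 · 7 · 19 · 43.
φ(3) = 3 − 1 = 2.
φ(7) = 7 − 1 = 6.
φ(19) = 19 − 1 = 18.
φ(43) = 43 − 1 = 42.
φ(17157) = 2 × 6 × 18 × 42 = 9072.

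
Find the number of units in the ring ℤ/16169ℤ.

First factor: 16169 = 19 · 23 · 37.
φ(16169) = 16169 · (1 − 1/19) · (1 − 1/23) · (1 − 1/37)
       = 16169 · 14256/16169 = 14256.

14256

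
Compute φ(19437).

10800

First factor: 19437 = 3 × 11 × 19 × 31.
φ(19437) = 19437 · (1 − 1/3) · (1 − 1/11) · (1 − 1/19) · (1 − 1/31)
       = 19437 · 10800/19437 = 10800.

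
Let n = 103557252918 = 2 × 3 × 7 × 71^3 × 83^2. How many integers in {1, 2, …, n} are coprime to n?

28819598640

φ(2) = 2 − 1 = 1.
φ(3) = 3 − 1 = 2.
φ(7) = 7 − 1 = 6.
φ(71^3) = 71^3 − 71^2 = 357911 − 5041 = 352870.
φ(83^2) = 83^1·(83−1) = 83·82 = 6806.
Multiply: 1 · 2 · 6 · 352870 · 6806 = 28819598640.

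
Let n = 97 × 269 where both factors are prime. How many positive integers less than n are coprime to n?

φ(97) = 97 − 1 = 96.
φ(269) = 269 − 1 = 268.
Multiply: 96 · 268 = 25728.

25728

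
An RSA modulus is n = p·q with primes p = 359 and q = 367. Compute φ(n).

131028

φ(n) = (p − 1)(q − 1) = (359−1)(367−1) = 358·366 = 131028.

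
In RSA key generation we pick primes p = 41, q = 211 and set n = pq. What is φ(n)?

For distinct primes, φ(pq) = (p−1)(q−1) = 40 × 210 = 8400.

8400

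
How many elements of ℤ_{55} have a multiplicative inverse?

40

Factor 55: 55 = 5 × 11.
φ(5) = 5 − 1 = 4.
φ(11) = 11 − 1 = 10.
Since φ is multiplicative, φ(55) = 4 · 10 = 40.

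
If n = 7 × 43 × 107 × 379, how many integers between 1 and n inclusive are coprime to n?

φ(12206453) = 12206453 · (1 − 1/7) · (1 − 1/43) · (1 − 1/107) · (1 − 1/379)
       = 12206453 · 10097136/12206453 = 10097136.

10097136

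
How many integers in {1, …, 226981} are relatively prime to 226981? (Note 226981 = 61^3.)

φ(61^3) = 61^3 − 61^2 = 226981 − 3721 = 223260.

223260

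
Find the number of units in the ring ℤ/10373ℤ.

10373 = 11 · 23 · 41.
φ(11) = 11 − 1 = 10.
φ(23) = 23 − 1 = 22.
φ(41) = 41 − 1 = 40.
Since φ is multiplicative, φ(10373) = 10 · 22 · 40 = 8800.

8800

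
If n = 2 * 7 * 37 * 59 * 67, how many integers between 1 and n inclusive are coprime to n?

φ(2) = 2 − 1 = 1.
φ(7) = 7 − 1 = 6.
φ(37) = 37 − 1 = 36.
φ(59) = 59 − 1 = 58.
φ(67) = 67 − 1 = 66.
Multiply: 1 · 6 · 36 · 58 · 66 = 826848.

826848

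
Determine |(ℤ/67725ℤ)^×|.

30240

Prime factorization: 67725 = 3^2 · 5^2 · 7 · 43.
φ(3^2) = 3^2 − 3^1 = 9 − 3 = 6.
φ(5^2) = 5^2 − 5^1 = 25 − 5 = 20.
φ(7) = 7 − 1 = 6.
φ(43) = 43 − 1 = 42.
Multiply: 6 · 20 · 6 · 42 = 30240.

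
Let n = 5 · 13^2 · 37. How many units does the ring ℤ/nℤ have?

22464

φ(5) = 5 − 1 = 4.
φ(13^2) = 13^2 − 13^1 = 169 − 13 = 156.
φ(37) = 37 − 1 = 36.
Since φ is multiplicative, φ(31265) = 4 · 156 · 36 = 22464.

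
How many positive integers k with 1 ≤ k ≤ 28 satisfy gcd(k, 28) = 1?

Prime factorization: 28 = 2^2 × 7.
φ(2^2) = 2^1·(2−1) = 2·1 = 2.
φ(7) = 7 − 1 = 6.
φ(28) = 2 × 6 = 12.

12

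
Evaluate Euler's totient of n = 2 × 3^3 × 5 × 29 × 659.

φ(2) = 2 − 1 = 1.
φ(3^3) = 3^2·(3−1) = 9·2 = 18.
φ(5) = 5 − 1 = 4.
φ(29) = 29 − 1 = 28.
φ(659) = 659 − 1 = 658.
φ(5159970) = 1 × 18 × 4 × 28 × 658 = 1326528.

1326528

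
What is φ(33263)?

30240

33263 = 29 * 31 * 37.
φ(29) = 29 − 1 = 28.
φ(31) = 31 − 1 = 30.
φ(37) = 37 − 1 = 36.
Multiply: 28 · 30 · 36 = 30240.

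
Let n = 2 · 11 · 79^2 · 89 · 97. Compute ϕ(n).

φ(2) = 2 − 1 = 1.
φ(11) = 11 − 1 = 10.
φ(79^2) = 79^1·(79−1) = 79·78 = 6162.
φ(89) = 89 − 1 = 88.
φ(97) = 97 − 1 = 96.
Multiply: 1 · 10 · 6162 · 88 · 96 = 520565760.

520565760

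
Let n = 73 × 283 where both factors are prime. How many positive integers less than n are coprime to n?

20304

φ(20659) = 20659 · (1 − 1/73) · (1 − 1/283)
       = 20659 · 20304/20659 = 20304.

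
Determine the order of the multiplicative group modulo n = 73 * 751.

54000

φ(73) = 73 − 1 = 72.
φ(751) = 751 − 1 = 750.
Since φ is multiplicative, φ(54823) = 72 · 750 = 54000.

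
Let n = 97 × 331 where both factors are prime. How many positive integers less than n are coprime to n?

31680

φ(pq) = (p−1)(q−1) = 96 · 330 = 31680.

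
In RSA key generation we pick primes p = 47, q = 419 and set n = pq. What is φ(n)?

19228

φ(pq) = (p−1)(q−1) = 46 · 418 = 19228.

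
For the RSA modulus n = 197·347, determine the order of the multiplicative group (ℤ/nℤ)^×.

67816

φ(197) = 197 − 1 = 196.
φ(347) = 347 − 1 = 346.
φ(68359) = 196 × 346 = 67816.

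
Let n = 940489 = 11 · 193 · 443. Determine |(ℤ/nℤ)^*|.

848640

φ(11) = 11 − 1 = 10.
φ(193) = 193 − 1 = 192.
φ(443) = 443 − 1 = 442.
Multiply: 10 · 192 · 442 = 848640.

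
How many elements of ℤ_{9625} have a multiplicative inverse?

Prime factorization: 9625 = 5^3 · 7 · 11.
φ(5^3) = 5^2·(5−1) = 25·4 = 100.
φ(7) = 7 − 1 = 6.
φ(11) = 11 − 1 = 10.
φ(9625) = 100 × 6 × 10 = 6000.

6000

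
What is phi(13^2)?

φ(169) = 169 · (1 − 1/13)
       = 169 · 12/13 = 156.

156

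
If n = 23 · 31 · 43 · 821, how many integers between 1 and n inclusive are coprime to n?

22730400

φ(23) = 23 − 1 = 22.
φ(31) = 31 − 1 = 30.
φ(43) = 43 − 1 = 42.
φ(821) = 821 − 1 = 820.
Multiply: 22 · 30 · 42 · 820 = 22730400.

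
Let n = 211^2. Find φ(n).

44310

φ(211^2) = 211^2 − 211^1 = 44521 − 211 = 44310.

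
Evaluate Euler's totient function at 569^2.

323192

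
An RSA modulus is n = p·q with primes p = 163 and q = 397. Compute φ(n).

64152

φ(pq) = (p−1)(q−1) = 162 · 396 = 64152.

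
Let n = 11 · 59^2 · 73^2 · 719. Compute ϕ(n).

129139709760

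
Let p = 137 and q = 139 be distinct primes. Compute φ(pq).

φ(19043) = 19043 · (1 − 1/137) · (1 − 1/139)
       = 19043 · 18768/19043 = 18768.

18768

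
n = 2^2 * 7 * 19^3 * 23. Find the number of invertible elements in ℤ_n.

φ(2^2) = 2^2 − 2^1 = 4 − 2 = 2.
φ(7) = 7 − 1 = 6.
φ(19^3) = 19^2·(19−1) = 361·18 = 6498.
φ(23) = 23 − 1 = 22.
Multiply: 2 · 6 · 6498 · 22 = 1715472.

1715472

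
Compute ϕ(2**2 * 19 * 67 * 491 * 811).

943034400

φ(2^2) = 2^2 − 2^1 = 4 − 2 = 2.
φ(19) = 19 − 1 = 18.
φ(67) = 67 − 1 = 66.
φ(491) = 491 − 1 = 490.
φ(811) = 811 − 1 = 810.
Since φ is multiplicative, φ(2027639492) = 2 · 18 · 66 · 490 · 810 = 943034400.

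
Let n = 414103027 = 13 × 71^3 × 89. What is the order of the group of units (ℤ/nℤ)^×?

372630720

φ(13) = 13 − 1 = 12.
φ(71^3) = 71^2·(71−1) = 5041·70 = 352870.
φ(89) = 89 − 1 = 88.
φ(414103027) = 12 × 352870 × 88 = 372630720.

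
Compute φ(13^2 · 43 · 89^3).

4567058496

φ(5123009723) = 5123009723 · (1 − 1/13) · (1 − 1/43) · (1 − 1/89)
       = 5123009723 · 44352/49751 = 4567058496.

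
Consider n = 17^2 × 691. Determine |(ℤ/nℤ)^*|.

φ(199699) = 199699 · (1 − 1/17) · (1 − 1/691)
       = 199699 · 11040/11747 = 187680.

187680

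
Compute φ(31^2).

930

φ(31^2) = 31^1·(31−1) = 31·30 = 930.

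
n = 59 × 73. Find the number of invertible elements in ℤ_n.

φ(59) = 59 − 1 = 58.
φ(73) = 73 − 1 = 72.
φ(4307) = 58 × 72 = 4176.

4176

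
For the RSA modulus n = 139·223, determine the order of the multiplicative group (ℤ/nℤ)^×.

30636

For distinct primes, φ(pq) = (p−1)(q−1) = 138 × 222 = 30636.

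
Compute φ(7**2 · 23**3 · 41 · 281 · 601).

3284709120000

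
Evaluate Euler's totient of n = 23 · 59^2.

75284

φ(80063) = 80063 · (1 − 1/23) · (1 − 1/59)
       = 80063 · 1276/1357 = 75284.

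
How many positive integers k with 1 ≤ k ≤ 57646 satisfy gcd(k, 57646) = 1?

57646 = 2 × 19 × 37 × 41.
φ(57646) = 57646 · (1 − 1/2) · (1 − 1/19) · (1 − 1/37) · (1 − 1/41)
       = 57646 · 25920/57646 = 25920.

25920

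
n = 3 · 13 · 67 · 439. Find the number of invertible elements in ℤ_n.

693792

φ(1147107) = 1147107 · (1 − 1/3) · (1 − 1/13) · (1 − 1/67) · (1 − 1/439)
       = 1147107 · 693792/1147107 = 693792.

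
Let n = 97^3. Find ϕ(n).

φ(912673) = 912673 · (1 − 1/97)
       = 912673 · 96/97 = 903264.

903264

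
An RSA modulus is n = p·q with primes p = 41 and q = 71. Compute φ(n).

φ(2911) = 2911 · (1 − 1/41) · (1 − 1/71)
       = 2911 · 2800/2911 = 2800.

2800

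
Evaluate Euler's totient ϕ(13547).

11880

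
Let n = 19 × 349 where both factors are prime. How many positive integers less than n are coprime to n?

6264

φ(6631) = 6631 · (1 − 1/19) · (1 − 1/349)
       = 6631 · 6264/6631 = 6264.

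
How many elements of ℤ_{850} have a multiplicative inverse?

320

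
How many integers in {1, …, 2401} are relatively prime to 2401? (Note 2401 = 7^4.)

2058

φ(2401) = 2401 · (1 − 1/7)
       = 2401 · 6/7 = 2058.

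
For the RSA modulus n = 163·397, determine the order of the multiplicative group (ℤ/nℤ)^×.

64152

φ(64711) = 64711 · (1 − 1/163) · (1 − 1/397)
       = 64711 · 64152/64711 = 64152.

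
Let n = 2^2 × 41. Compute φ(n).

80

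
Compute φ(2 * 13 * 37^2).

15984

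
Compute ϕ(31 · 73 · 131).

280800

φ(296453) = 296453 · (1 − 1/31) · (1 − 1/73) · (1 − 1/131)
       = 296453 · 280800/296453 = 280800.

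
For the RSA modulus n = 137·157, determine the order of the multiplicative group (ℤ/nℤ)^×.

21216

φ(21509) = 21509 · (1 − 1/137) · (1 − 1/157)
       = 21509 · 21216/21509 = 21216.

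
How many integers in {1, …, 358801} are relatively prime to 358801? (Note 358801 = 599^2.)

358202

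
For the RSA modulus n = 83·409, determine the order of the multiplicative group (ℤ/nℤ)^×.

33456

For distinct primes, φ(pq) = (p−1)(q−1) = 82 × 408 = 33456.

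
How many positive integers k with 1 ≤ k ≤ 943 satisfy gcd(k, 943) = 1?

880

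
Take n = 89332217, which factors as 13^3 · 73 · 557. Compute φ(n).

81184896

φ(13^3) = 13^2·(13−1) = 169·12 = 2028.
φ(73) = 73 − 1 = 72.
φ(557) = 557 − 1 = 556.
Since φ is multiplicative, φ(89332217) = 2028 · 72 · 556 = 81184896.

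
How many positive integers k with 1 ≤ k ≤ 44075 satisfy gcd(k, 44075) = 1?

33600

Prime factorization: 44075 = 5**2 * 41 * 43.
φ(44075) = 44075 · (1 − 1/5) · (1 − 1/41) · (1 − 1/43)
       = 44075 · 6720/8815 = 33600.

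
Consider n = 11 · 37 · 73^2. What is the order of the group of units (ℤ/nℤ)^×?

φ(11) = 11 − 1 = 10.
φ(37) = 37 − 1 = 36.
φ(73^2) = 73^2 − 73^1 = 5329 − 73 = 5256.
φ(2168903) = 10 × 36 × 5256 = 1892160.

1892160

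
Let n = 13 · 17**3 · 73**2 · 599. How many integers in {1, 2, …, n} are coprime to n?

φ(203874382699) = 203874382699 · (1 − 1/13) · (1 − 1/17) · (1 − 1/73) · (1 − 1/599)
       = 203874382699 · 8266752/9663667 = 174403666944.

174403666944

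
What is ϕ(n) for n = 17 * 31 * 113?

53760

φ(17) = 17 − 1 = 16.
φ(31) = 31 − 1 = 30.
φ(113) = 113 − 1 = 112.
Since φ is multiplicative, φ(59551) = 16 · 30 · 112 = 53760.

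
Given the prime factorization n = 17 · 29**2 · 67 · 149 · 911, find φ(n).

115484328960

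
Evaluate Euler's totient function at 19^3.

6498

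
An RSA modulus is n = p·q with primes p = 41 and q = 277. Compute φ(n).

11040

φ(11357) = 11357 · (1 − 1/41) · (1 − 1/277)
       = 11357 · 11040/11357 = 11040.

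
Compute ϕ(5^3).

100

φ(125) = 125 · (1 − 1/5)
       = 125 · 4/5 = 100.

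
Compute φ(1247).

First factor: 1247 = 29 × 43.
φ(1247) = 1247 · (1 − 1/29) · (1 − 1/43)
       = 1247 · 1176/1247 = 1176.

1176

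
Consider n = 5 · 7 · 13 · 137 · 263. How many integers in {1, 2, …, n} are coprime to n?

10262016

φ(5) = 5 − 1 = 4.
φ(7) = 7 − 1 = 6.
φ(13) = 13 − 1 = 12.
φ(137) = 137 − 1 = 136.
φ(263) = 263 − 1 = 262.
Multiply: 4 · 6 · 12 · 136 · 262 = 10262016.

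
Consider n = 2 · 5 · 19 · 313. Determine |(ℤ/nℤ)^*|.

22464

φ(59470) = 59470 · (1 − 1/2) · (1 − 1/5) · (1 − 1/19) · (1 − 1/313)
       = 59470 · 22464/59470 = 22464.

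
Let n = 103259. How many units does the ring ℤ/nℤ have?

103259 = 13^3 × 47.
φ(103259) = 103259 · (1 − 1/13) · (1 − 1/47)
       = 103259 · 552/611 = 93288.

93288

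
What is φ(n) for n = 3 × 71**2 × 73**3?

φ(3) = 3 − 1 = 2.
φ(71^2) = 71^1·(71−1) = 71·70 = 4970.
φ(73^3) = 73^3 − 73^2 = 389017 − 5329 = 383688.
Multiply: 2 · 4970 · 383688 = 3813858720.

3813858720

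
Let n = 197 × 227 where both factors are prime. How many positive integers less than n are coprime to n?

44296

φ(197) = 197 − 1 = 196.
φ(227) = 227 − 1 = 226.
φ(44719) = 196 × 226 = 44296.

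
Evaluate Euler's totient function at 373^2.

φ(139129) = 139129 · (1 − 1/373)
       = 139129 · 372/373 = 138756.

138756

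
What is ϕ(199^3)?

7840998

φ(199^3) = 199^2·(199−1) = 39601·198 = 7840998.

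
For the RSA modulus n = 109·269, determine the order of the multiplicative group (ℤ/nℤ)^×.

28944

φ(n) = (p − 1)(q − 1) = (109−1)(269−1) = 108·268 = 28944.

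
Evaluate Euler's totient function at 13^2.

156

φ(13^2) = 13^1·(13−1) = 13·12 = 156.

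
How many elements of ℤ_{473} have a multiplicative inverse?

420

Prime factorization: 473 = 11 · 43.
φ(11) = 11 − 1 = 10.
φ(43) = 43 − 1 = 42.
Multiply: 10 · 42 = 420.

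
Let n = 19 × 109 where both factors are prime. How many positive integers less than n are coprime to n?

1944

For distinct primes, φ(pq) = (p−1)(q−1) = 18 × 108 = 1944.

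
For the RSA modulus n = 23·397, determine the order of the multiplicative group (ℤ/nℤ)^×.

φ(9131) = 9131 · (1 − 1/23) · (1 − 1/397)
       = 9131 · 8712/9131 = 8712.

8712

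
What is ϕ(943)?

943 = 23 · 41.
φ(23) = 23 − 1 = 22.
φ(41) = 41 − 1 = 40.
Since φ is multiplicative, φ(943) = 22 · 40 = 880.

880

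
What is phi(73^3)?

φ(389017) = 389017 · (1 − 1/73)
       = 389017 · 72/73 = 383688.

383688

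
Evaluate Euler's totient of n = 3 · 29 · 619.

φ(3) = 3 − 1 = 2.
φ(29) = 29 − 1 = 28.
φ(619) = 619 − 1 = 618.
Multiply: 2 · 28 · 618 = 34608.

34608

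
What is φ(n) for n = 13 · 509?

φ(6617) = 6617 · (1 − 1/13) · (1 − 1/509)
       = 6617 · 6096/6617 = 6096.

6096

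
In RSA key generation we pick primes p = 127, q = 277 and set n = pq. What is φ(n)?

34776

φ(35179) = 35179 · (1 − 1/127) · (1 − 1/277)
       = 35179 · 34776/35179 = 34776.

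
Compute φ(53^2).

2756

φ(2809) = 2809 · (1 − 1/53)
       = 2809 · 52/53 = 2756.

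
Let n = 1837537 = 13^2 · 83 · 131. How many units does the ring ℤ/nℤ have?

φ(13^2) = 13^2 − 13^1 = 169 − 13 = 156.
φ(83) = 83 − 1 = 82.
φ(131) = 131 − 1 = 130.
Since φ is multiplicative, φ(1837537) = 156 · 82 · 130 = 1662960.

1662960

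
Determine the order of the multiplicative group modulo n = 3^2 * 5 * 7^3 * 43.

φ(3^2) = 3^1·(3−1) = 3·2 = 6.
φ(5) = 5 − 1 = 4.
φ(7^3) = 7^3 − 7^2 = 343 − 49 = 294.
φ(43) = 43 − 1 = 42.
Since φ is multiplicative, φ(663705) = 6 · 4 · 294 · 42 = 296352.

296352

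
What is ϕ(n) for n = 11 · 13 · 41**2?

196800

φ(11) = 11 − 1 = 10.
φ(13) = 13 − 1 = 12.
φ(41^2) = 41^2 − 41^1 = 1681 − 41 = 1640.
Since φ is multiplicative, φ(240383) = 10 · 12 · 1640 = 196800.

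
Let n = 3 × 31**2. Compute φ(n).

φ(3) = 3 − 1 = 2.
φ(31^2) = 31^2 − 31^1 = 961 − 31 = 930.
Since φ is multiplicative, φ(2883) = 2 · 930 = 1860.

1860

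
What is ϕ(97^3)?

φ(912673) = 912673 · (1 − 1/97)
       = 912673 · 96/97 = 903264.

903264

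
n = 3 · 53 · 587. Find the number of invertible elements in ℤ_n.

60944

φ(3) = 3 − 1 = 2.
φ(53) = 53 − 1 = 52.
φ(587) = 587 − 1 = 586.
Since φ is multiplicative, φ(93333) = 2 · 52 · 586 = 60944.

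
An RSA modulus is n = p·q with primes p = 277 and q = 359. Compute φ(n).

98808

φ(277) = 277 − 1 = 276.
φ(359) = 359 − 1 = 358.
Multiply: 276 · 358 = 98808.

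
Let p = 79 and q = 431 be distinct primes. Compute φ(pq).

33540

φ(79) = 79 − 1 = 78.
φ(431) = 431 − 1 = 430.
Since φ is multiplicative, φ(34049) = 78 · 430 = 33540.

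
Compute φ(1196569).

Prime factorization: 1196569 = 11**3 * 29 * 31.
φ(1196569) = 1196569 · (1 − 1/11) · (1 − 1/29) · (1 − 1/31)
       = 1196569 · 8400/9889 = 1016400.

1016400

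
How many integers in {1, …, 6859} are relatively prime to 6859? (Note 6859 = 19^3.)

φ(6859) = 6859 · (1 − 1/19)
       = 6859 · 18/19 = 6498.

6498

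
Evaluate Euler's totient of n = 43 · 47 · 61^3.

φ(458728601) = 458728601 · (1 − 1/43) · (1 − 1/47) · (1 − 1/61)
       = 458728601 · 115920/123281 = 431338320.

431338320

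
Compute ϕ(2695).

1680

First factor: 2695 = 5 * 7**2 * 11.
φ(2695) = 2695 · (1 − 1/5) · (1 − 1/7) · (1 − 1/11)
       = 2695 · 240/385 = 1680.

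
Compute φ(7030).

2592

First factor: 7030 = 2 * 5 * 19 * 37.
φ(7030) = 7030 · (1 − 1/2) · (1 − 1/5) · (1 − 1/19) · (1 − 1/37)
       = 7030 · 2592/7030 = 2592.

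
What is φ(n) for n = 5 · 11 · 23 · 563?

φ(5) = 5 − 1 = 4.
φ(11) = 11 − 1 = 10.
φ(23) = 23 − 1 = 22.
φ(563) = 563 − 1 = 562.
Since φ is multiplicative, φ(712195) = 4 · 10 · 22 · 562 = 494560.

494560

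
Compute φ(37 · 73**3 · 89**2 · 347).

φ(39562141552223) = 39562141552223 · (1 − 1/37) · (1 − 1/73) · (1 − 1/89) · (1 − 1/347)
       = 39562141552223 · 78921216/83414983 = 37430833245696.

37430833245696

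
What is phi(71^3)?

φ(71^3) = 71^2·(71−1) = 5041·70 = 352870.

352870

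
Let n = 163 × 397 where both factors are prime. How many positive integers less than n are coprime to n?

φ(n) = (p − 1)(q − 1) = (163−1)(397−1) = 162·396 = 64152.

64152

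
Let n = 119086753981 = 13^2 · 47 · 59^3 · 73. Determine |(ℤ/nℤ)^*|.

φ(13^2) = 13^1·(13−1) = 13·12 = 156.
φ(47) = 47 − 1 = 46.
φ(59^3) = 59^3 − 59^2 = 205379 − 3481 = 201898.
φ(73) = 73 − 1 = 72.
Since φ is multiplicative, φ(119086753981) = 156 · 46 · 201898 · 72 = 104315043456.

104315043456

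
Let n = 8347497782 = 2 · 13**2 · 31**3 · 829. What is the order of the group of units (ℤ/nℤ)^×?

φ(2) = 2 − 1 = 1.
φ(13^2) = 13^2 − 13^1 = 169 − 13 = 156.
φ(31^3) = 31^3 − 31^2 = 29791 − 961 = 28830.
φ(829) = 829 − 1 = 828.
Multiply: 1 · 156 · 28830 · 828 = 3723913440.

3723913440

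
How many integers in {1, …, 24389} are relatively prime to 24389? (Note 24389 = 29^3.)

23548

φ(24389) = 24389 · (1 − 1/29)
       = 24389 · 28/29 = 23548.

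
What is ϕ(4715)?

3520

Factor 4715: 4715 = 5 × 23 × 41.
φ(5) = 5 − 1 = 4.
φ(23) = 23 − 1 = 22.
φ(41) = 41 − 1 = 40.
Since φ is multiplicative, φ(4715) = 4 · 22 · 40 = 3520.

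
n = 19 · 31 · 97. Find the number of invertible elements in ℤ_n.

51840

φ(57133) = 57133 · (1 − 1/19) · (1 − 1/31) · (1 − 1/97)
       = 57133 · 51840/57133 = 51840.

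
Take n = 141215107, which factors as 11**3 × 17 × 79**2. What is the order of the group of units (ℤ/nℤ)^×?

119296320

φ(141215107) = 141215107 · (1 − 1/11) · (1 − 1/17) · (1 − 1/79)
       = 141215107 · 12480/14773 = 119296320.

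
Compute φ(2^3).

φ(8) = 8 · (1 − 1/2)
       = 8 · 1/2 = 4.

4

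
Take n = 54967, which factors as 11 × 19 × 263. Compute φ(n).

φ(54967) = 54967 · (1 − 1/11) · (1 − 1/19) · (1 − 1/263)
       = 54967 · 47160/54967 = 47160.

47160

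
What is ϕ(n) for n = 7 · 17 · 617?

φ(7) = 7 − 1 = 6.
φ(17) = 17 − 1 = 16.
φ(617) = 617 − 1 = 616.
Since φ is multiplicative, φ(73423) = 6 · 16 · 616 = 59136.

59136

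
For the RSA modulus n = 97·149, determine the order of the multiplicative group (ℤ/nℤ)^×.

14208

φ(n) = (p − 1)(q − 1) = (97−1)(149−1) = 96·148 = 14208.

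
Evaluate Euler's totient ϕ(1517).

1517 = 37 · 41.
φ(37) = 37 − 1 = 36.
φ(41) = 41 − 1 = 40.
Multiply: 36 · 40 = 1440.

1440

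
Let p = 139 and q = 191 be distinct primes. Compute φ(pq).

26220

φ(pq) = (p−1)(q−1) = 138 · 190 = 26220.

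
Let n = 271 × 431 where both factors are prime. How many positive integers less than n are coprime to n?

116100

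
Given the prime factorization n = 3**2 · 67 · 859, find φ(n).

339768

φ(517977) = 517977 · (1 − 1/3) · (1 − 1/67) · (1 − 1/859)
       = 517977 · 113256/172659 = 339768.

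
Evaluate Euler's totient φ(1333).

1260

Factor 1333: 1333 = 31 * 43.
φ(31) = 31 − 1 = 30.
φ(43) = 43 − 1 = 42.
Multiply: 30 · 42 = 1260.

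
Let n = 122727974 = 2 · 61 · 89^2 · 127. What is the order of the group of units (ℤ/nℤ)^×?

φ(122727974) = 122727974 · (1 − 1/2) · (1 − 1/61) · (1 − 1/89) · (1 − 1/127)
       = 122727974 · 665280/1378966 = 59209920.

59209920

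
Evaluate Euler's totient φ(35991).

22680

First factor: 35991 = 3**3 × 31 × 43.
φ(3^3) = 3^2·(3−1) = 9·2 = 18.
φ(31) = 31 − 1 = 30.
φ(43) = 43 − 1 = 42.
Since φ is multiplicative, φ(35991) = 18 · 30 · 42 = 22680.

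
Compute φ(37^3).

49284

φ(37^3) = 37^2·(37−1) = 1369·36 = 49284.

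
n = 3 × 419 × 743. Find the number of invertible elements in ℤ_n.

φ(3) = 3 − 1 = 2.
φ(419) = 419 − 1 = 418.
φ(743) = 743 − 1 = 742.
Since φ is multiplicative, φ(933951) = 2 · 418 · 742 = 620312.

620312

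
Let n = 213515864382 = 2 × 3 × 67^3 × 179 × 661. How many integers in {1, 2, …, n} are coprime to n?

69612539040

φ(2) = 2 − 1 = 1.
φ(3) = 3 − 1 = 2.
φ(67^3) = 67^2·(67−1) = 4489·66 = 296274.
φ(179) = 179 − 1 = 178.
φ(661) = 661 − 1 = 660.
Multiply: 1 · 2 · 296274 · 178 · 660 = 69612539040.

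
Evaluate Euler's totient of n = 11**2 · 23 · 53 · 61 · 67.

φ(602828413) = 602828413 · (1 − 1/11) · (1 − 1/23) · (1 − 1/53) · (1 − 1/61) · (1 − 1/67)
       = 602828413 · 45302400/54802583 = 498326400.

498326400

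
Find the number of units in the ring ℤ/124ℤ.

124 = 2^2 * 31.
φ(124) = 124 · (1 − 1/2) · (1 − 1/31)
       = 124 · 30/62 = 60.

60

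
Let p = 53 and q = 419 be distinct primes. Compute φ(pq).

φ(pq) = (p−1)(q−1) = 52 · 418 = 21736.

21736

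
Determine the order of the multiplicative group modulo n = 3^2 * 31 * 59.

φ(16461) = 16461 · (1 − 1/3) · (1 − 1/31) · (1 − 1/59)
       = 16461 · 3480/5487 = 10440.

10440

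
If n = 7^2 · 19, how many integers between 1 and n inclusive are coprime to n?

756

φ(931) = 931 · (1 − 1/7) · (1 − 1/19)
       = 931 · 108/133 = 756.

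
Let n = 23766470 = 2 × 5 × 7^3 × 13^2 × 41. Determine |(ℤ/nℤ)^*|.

φ(23766470) = 23766470 · (1 − 1/2) · (1 − 1/5) · (1 − 1/7) · (1 − 1/13) · (1 − 1/41)
       = 23766470 · 11520/37310 = 7338240.

7338240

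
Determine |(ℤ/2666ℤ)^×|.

Prime factorization: 2666 = 2 · 31 · 43.
φ(2) = 2 − 1 = 1.
φ(31) = 31 − 1 = 30.
φ(43) = 43 − 1 = 42.
φ(2666) = 1 × 30 × 42 = 1260.

1260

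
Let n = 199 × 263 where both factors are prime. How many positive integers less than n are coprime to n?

For distinct primes, φ(pq) = (p−1)(q−1) = 198 × 262 = 51876.

51876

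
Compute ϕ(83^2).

φ(83^2) = 83^2 − 83^1 = 6889 − 83 = 6806.

6806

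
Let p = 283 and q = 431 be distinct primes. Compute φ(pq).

121260

φ(pq) = (p−1)(q−1) = 282 · 430 = 121260.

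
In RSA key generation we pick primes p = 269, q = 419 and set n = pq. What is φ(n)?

φ(n) = (p − 1)(q − 1) = (269−1)(419−1) = 268·418 = 112024.

112024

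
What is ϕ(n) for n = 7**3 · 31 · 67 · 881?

φ(7^3) = 7^3 − 7^2 = 343 − 49 = 294.
φ(31) = 31 − 1 = 30.
φ(67) = 67 − 1 = 66.
φ(881) = 881 − 1 = 880.
Multiply: 294 · 30 · 66 · 880 = 512265600.

512265600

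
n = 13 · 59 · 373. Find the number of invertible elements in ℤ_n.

258912

φ(13) = 13 − 1 = 12.
φ(59) = 59 − 1 = 58.
φ(373) = 373 − 1 = 372.
Since φ is multiplicative, φ(286091) = 12 · 58 · 372 = 258912.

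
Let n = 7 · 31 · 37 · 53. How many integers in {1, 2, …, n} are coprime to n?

φ(425537) = 425537 · (1 − 1/7) · (1 − 1/31) · (1 − 1/37) · (1 − 1/53)
       = 425537 · 336960/425537 = 336960.

336960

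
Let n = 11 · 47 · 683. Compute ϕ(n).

313720

φ(11) = 11 − 1 = 10.
φ(47) = 47 − 1 = 46.
φ(683) = 683 − 1 = 682.
Since φ is multiplicative, φ(353111) = 10 · 46 · 682 = 313720.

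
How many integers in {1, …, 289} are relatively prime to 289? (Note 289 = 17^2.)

φ(289) = 289 · (1 − 1/17)
       = 289 · 16/17 = 272.

272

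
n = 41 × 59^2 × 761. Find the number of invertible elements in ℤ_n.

φ(41) = 41 − 1 = 40.
φ(59^2) = 59^2 − 59^1 = 3481 − 59 = 3422.
φ(761) = 761 − 1 = 760.
Since φ is multiplicative, φ(108610681) = 40 · 3422 · 760 = 104028800.

104028800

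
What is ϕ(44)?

20

Factor 44: 44 = 2^2 · 11.
φ(44) = 44 · (1 − 1/2) · (1 − 1/11)
       = 44 · 10/22 = 20.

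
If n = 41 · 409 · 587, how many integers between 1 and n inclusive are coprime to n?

9563520

φ(9843403) = 9843403 · (1 − 1/41) · (1 − 1/409) · (1 − 1/587)
       = 9843403 · 9563520/9843403 = 9563520.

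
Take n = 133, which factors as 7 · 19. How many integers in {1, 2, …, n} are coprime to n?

108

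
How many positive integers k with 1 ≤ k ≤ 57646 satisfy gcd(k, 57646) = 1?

25920

First factor: 57646 = 2 · 19 · 37 · 41.
φ(2) = 2 − 1 = 1.
φ(19) = 19 − 1 = 18.
φ(37) = 37 − 1 = 36.
φ(41) = 41 − 1 = 40.
Since φ is multiplicative, φ(57646) = 1 · 18 · 36 · 40 = 25920.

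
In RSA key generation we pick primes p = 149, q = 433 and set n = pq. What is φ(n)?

For distinct primes, φ(pq) = (p−1)(q−1) = 148 × 432 = 63936.

63936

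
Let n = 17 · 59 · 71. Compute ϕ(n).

φ(17) = 17 − 1 = 16.
φ(59) = 59 − 1 = 58.
φ(71) = 71 − 1 = 70.
Since φ is multiplicative, φ(71213) = 16 · 58 · 70 = 64960.

64960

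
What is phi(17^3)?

4624

φ(4913) = 4913 · (1 − 1/17)
       = 4913 · 16/17 = 4624.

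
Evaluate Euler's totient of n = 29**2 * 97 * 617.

φ(29^2) = 29^2 − 29^1 = 841 − 29 = 812.
φ(97) = 97 − 1 = 96.
φ(617) = 617 − 1 = 616.
Multiply: 812 · 96 · 616 = 48018432.

48018432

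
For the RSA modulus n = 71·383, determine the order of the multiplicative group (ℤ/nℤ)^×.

φ(71) = 71 − 1 = 70.
φ(383) = 383 − 1 = 382.
φ(27193) = 70 × 382 = 26740.

26740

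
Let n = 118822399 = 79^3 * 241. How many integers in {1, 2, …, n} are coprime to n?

116831520

φ(118822399) = 118822399 · (1 − 1/79) · (1 − 1/241)
       = 118822399 · 18720/19039 = 116831520.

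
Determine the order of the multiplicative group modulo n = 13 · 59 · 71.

48720

φ(54457) = 54457 · (1 − 1/13) · (1 − 1/59) · (1 − 1/71)
       = 54457 · 48720/54457 = 48720.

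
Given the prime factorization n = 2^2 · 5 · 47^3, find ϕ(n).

φ(2076460) = 2076460 · (1 − 1/2) · (1 − 1/5) · (1 − 1/47)
       = 2076460 · 184/470 = 812912.

812912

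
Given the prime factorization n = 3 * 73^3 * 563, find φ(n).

431265312

φ(3) = 3 − 1 = 2.
φ(73^3) = 73^3 − 73^2 = 389017 − 5329 = 383688.
φ(563) = 563 − 1 = 562.
φ(657049713) = 2 × 383688 × 562 = 431265312.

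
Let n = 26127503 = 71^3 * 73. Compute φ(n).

25406640

φ(26127503) = 26127503 · (1 − 1/71) · (1 − 1/73)
       = 26127503 · 5040/5183 = 25406640.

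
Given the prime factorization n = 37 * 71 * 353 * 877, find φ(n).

φ(37) = 37 − 1 = 36.
φ(71) = 71 − 1 = 70.
φ(353) = 353 − 1 = 352.
φ(877) = 877 − 1 = 876.
Since φ is multiplicative, φ(813269287) = 36 · 70 · 352 · 876 = 777047040.

777047040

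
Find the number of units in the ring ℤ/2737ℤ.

2112

Factor 2737: 2737 = 7 · 17 · 23.
φ(7) = 7 − 1 = 6.
φ(17) = 17 − 1 = 16.
φ(23) = 23 − 1 = 22.
Multiply: 6 · 16 · 22 = 2112.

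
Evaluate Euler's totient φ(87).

56

Prime factorization: 87 = 3 · 29.
φ(87) = 87 · (1 − 1/3) · (1 − 1/29)
       = 87 · 56/87 = 56.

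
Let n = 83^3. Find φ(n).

φ(83^3) = 83^2·(83−1) = 6889·82 = 564898.

564898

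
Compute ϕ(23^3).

11638

φ(23^3) = 23^2·(23−1) = 529·22 = 11638.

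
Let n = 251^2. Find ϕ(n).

φ(63001) = 63001 · (1 − 1/251)
       = 63001 · 250/251 = 62750.

62750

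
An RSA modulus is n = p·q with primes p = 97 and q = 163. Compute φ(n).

15552

φ(n) = (p − 1)(q − 1) = (97−1)(163−1) = 96·162 = 15552.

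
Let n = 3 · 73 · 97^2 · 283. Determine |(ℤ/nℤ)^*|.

378141696

φ(3) = 3 − 1 = 2.
φ(73) = 73 − 1 = 72.
φ(97^2) = 97^1·(97−1) = 97·96 = 9312.
φ(283) = 283 − 1 = 282.
Multiply: 2 · 72 · 9312 · 282 = 378141696.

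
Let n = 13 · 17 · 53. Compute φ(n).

9984

φ(11713) = 11713 · (1 − 1/13) · (1 − 1/17) · (1 − 1/53)
       = 11713 · 9984/11713 = 9984.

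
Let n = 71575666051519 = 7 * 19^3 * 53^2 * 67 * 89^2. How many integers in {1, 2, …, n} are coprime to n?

φ(7) = 7 − 1 = 6.
φ(19^3) = 19^3 − 19^2 = 6859 − 361 = 6498.
φ(53^2) = 53^2 − 53^1 = 2809 − 53 = 2756.
φ(67) = 67 − 1 = 66.
φ(89^2) = 89^2 − 89^1 = 7921 − 89 = 7832.
Since φ is multiplicative, φ(71575666051519) = 6 · 6498 · 2756 · 66 · 7832 = 55542674094336.

55542674094336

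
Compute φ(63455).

42336

Prime factorization: 63455 = 5 · 7^3 · 37.
φ(63455) = 63455 · (1 − 1/5) · (1 − 1/7) · (1 − 1/37)
       = 63455 · 864/1295 = 42336.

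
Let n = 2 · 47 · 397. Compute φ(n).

φ(2) = 2 − 1 = 1.
φ(47) = 47 − 1 = 46.
φ(397) = 397 − 1 = 396.
φ(37318) = 1 × 46 × 396 = 18216.

18216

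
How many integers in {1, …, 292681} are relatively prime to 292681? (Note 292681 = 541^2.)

292140

φ(292681) = 292681 · (1 − 1/541)
       = 292681 · 540/541 = 292140.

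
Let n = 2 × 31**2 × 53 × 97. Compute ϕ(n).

4642560

φ(9881002) = 9881002 · (1 − 1/2) · (1 − 1/31) · (1 − 1/53) · (1 − 1/97)
       = 9881002 · 149760/318742 = 4642560.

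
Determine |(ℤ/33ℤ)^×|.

Prime factorization: 33 = 3 × 11.
φ(3) = 3 − 1 = 2.
φ(11) = 11 − 1 = 10.
φ(33) = 2 × 10 = 20.

20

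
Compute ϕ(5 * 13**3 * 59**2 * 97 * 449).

φ(5) = 5 − 1 = 4.
φ(13^3) = 13^2·(13−1) = 169·12 = 2028.
φ(59^2) = 59^2 − 59^1 = 3481 − 59 = 3422.
φ(97) = 97 − 1 = 96.
φ(449) = 449 − 1 = 448.
Multiply: 4 · 2028 · 3422 · 96 · 448 = 1193870426112.

1193870426112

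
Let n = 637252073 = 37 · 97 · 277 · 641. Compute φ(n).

φ(37) = 37 − 1 = 36.
φ(97) = 97 − 1 = 96.
φ(277) = 277 − 1 = 276.
φ(641) = 641 − 1 = 640.
Multiply: 36 · 96 · 276 · 640 = 610467840.

610467840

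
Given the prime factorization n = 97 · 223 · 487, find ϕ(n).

10357632

φ(10534297) = 10534297 · (1 − 1/97) · (1 − 1/223) · (1 − 1/487)
       = 10534297 · 10357632/10534297 = 10357632.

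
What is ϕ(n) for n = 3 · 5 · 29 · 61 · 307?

φ(8146245) = 8146245 · (1 − 1/3) · (1 − 1/5) · (1 − 1/29) · (1 − 1/61) · (1 − 1/307)
       = 8146245 · 4112640/8146245 = 4112640.

4112640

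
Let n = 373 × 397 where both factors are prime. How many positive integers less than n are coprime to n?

147312

φ(373) = 373 − 1 = 372.
φ(397) = 397 − 1 = 396.
Multiply: 372 · 396 = 147312.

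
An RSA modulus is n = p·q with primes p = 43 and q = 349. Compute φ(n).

For distinct primes, φ(pq) = (p−1)(q−1) = 42 × 348 = 14616.

14616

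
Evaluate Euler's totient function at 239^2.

56882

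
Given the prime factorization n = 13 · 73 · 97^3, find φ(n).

780420096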